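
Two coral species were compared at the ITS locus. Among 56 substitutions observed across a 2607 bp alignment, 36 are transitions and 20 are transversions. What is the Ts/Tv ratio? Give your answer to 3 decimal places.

R = 36/20 = 1.800.

1.800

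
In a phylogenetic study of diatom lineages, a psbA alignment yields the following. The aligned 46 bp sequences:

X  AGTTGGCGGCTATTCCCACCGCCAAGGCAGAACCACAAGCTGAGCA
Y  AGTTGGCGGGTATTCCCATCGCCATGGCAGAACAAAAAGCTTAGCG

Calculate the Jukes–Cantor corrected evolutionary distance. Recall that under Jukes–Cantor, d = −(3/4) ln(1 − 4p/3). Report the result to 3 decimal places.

The sequences differ at 7 of 46 sites (10, 19, 25, 34, 36, 42, 46), so p = 7/46 ≈ 0.152174.
d = −(3/4) ln(1 − 4p/3) = −0.75 ln(1 − 0.202899) = −0.75 ln(0.797101)
  = −0.75 × (-0.226774) = 0.170081 substitutions/site.

0.170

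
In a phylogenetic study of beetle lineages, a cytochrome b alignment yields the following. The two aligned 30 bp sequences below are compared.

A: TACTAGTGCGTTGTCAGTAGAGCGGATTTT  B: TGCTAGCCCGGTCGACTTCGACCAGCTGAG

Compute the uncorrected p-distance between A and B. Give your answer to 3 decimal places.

The sequences differ at 16 of 30 positions.
p = 16/30 = 0.533333… ≈ 0.533 (to 3 d.p.).

0.533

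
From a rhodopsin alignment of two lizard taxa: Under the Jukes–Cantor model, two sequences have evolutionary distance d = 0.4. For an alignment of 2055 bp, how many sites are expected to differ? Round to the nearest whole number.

637

Invert JC69: p = (3/4)(1 − e^(−4d/3)) = 0.75 × (1 − e^(-0.533333)) = 0.75 × (1 − 0.586646) = 0.310016.
Expected differing sites = pL ≈ 0.310016 × 2055 = 637.08288 ≈ 637.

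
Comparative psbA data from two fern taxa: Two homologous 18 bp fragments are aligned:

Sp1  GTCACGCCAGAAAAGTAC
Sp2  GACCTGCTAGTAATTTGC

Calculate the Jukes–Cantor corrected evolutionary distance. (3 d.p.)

0.673

The sequences differ at 8 of 18 sites (2, 4, 5, 8, 11, 14, 15, 17), so p = 8/18 ≈ 0.444444.
d = −(3/4) ln(1 − 4p/3) = −0.75 ln(1 − 0.592592) = −0.75 ln(0.407408)
  = −0.75 × (-0.897940) = 0.673455 substitutions/site.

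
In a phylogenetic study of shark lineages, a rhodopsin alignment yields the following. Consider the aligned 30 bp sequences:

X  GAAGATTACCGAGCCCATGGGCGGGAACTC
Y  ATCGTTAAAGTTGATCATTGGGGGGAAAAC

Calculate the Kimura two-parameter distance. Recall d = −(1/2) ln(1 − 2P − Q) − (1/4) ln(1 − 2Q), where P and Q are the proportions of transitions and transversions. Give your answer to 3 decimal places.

0.922

Of 30 sites, 2 differences are transitions and 13 are transversions, so P = 2/30 ≈ 0.066667 and Q = 13/30 ≈ 0.433333.
Under the Kimura two-parameter model, d = −½ ln(1 − 2P − Q) − ¼ ln(1 − 2Q).
1 − 2P − Q = 0.433333, giving −½ ln(0.433333) = 0.418124.
1 − 2Q = 0.133334, giving −¼ ln(0.133334) = 0.503725.
d = 0.418124 + 0.503725 = 0.921849.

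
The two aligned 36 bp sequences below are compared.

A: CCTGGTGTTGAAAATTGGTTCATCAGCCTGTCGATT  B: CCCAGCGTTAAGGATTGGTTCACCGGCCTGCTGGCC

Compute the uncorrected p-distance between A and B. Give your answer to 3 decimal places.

0.361

The sequences differ at 13 of 36 positions.
p = 13/36 = 0.361111… ≈ 0.361 (to 3 d.p.).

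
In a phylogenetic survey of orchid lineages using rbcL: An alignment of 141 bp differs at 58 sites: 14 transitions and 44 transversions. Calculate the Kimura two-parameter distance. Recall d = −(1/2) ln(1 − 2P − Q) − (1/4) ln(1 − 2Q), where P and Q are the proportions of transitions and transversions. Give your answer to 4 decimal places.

P = 14/141 ≈ 0.099291 and Q = 44/141 ≈ 0.312057.
Under the Kimura two-parameter model, d = −½ ln(1 − 2P − Q) − ¼ ln(1 − 2Q).
1 − 2P − Q = 0.489361, giving −½ ln(0.489361) = 0.357327.
1 − 2Q = 0.375886, giving −¼ ln(0.375886) = 0.244617.
d = 0.357327 + 0.244617 = 0.601944.

0.6019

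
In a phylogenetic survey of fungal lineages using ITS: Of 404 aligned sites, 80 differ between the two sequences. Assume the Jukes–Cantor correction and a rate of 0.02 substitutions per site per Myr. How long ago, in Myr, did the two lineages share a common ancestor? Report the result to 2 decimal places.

5.75

p = 80/404 ≈ 0.19802.
d = −(3/4) ln(1 − 4p/3) = −0.75 ln(1 − 0.264027) = −0.75 ln(0.735973)
  = −0.75 × (-0.306562) = 0.229922 substitutions/site.
Under a molecular clock d = 2μt, so t = d/(2μ) = 0.229922 / (2 × 0.02) = 5.75 Myr.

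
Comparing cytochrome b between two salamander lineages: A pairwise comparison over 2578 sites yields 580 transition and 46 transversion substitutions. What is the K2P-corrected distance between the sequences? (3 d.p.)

P = 580/2578 ≈ 0.224981 and Q = 46/2578 ≈ 0.017843.
Under the Kimura two-parameter model, d = −½ ln(1 − 2P − Q) − ¼ ln(1 − 2Q).
1 − 2P − Q = 0.532195, giving −½ ln(0.532195) = 0.315373.
1 − 2Q = 0.964314, giving −¼ ln(0.964314) = 0.009085.
d = 0.315373 + 0.009085 = 0.324458.

0.324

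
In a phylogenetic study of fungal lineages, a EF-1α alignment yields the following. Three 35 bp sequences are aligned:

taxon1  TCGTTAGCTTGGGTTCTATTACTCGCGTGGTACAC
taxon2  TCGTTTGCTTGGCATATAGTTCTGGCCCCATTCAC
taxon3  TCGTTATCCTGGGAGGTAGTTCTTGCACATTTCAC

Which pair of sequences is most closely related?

taxon1–taxon2: 12/35 differ, p = 0.343, d = 0.458.
taxon1–taxon3: 13/35 differ, p = 0.371, d = 0.513.
taxon2–taxon3: 10/35 differ, p = 0.286, d = 0.360.
The smallest distance is between taxon2 and taxon3.

taxon2 and taxon3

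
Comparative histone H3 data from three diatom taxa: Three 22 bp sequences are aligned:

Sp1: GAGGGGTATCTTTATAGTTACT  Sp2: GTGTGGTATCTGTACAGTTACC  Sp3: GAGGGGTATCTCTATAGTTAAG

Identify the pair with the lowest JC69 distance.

Sp1–Sp2: 5/22 differ, p = 0.227, d = 0.271.
Sp1–Sp3: 3/22 differ, p = 0.136, d = 0.151.
Sp2–Sp3: 6/22 differ, p = 0.273, d = 0.339.
The smallest distance is between Sp1 and Sp3.

Sp1 and Sp3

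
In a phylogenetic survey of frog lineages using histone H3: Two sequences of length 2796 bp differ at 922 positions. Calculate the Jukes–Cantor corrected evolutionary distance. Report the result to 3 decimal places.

p = 922/2796 ≈ 0.329757.
d = −(3/4) ln(1 − 4p/3) = −0.75 ln(1 − 0.439676) = −0.75 ln(0.560324)
  = −0.75 × (-0.579240) = 0.434430 substitutions/site.

0.434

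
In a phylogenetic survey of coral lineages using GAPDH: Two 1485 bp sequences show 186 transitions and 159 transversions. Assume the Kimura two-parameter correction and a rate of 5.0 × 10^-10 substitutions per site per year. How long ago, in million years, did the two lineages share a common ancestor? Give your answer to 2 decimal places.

281.50

P = 186/1485 ≈ 0.125253 and Q = 159/1485 ≈ 0.107071.
Under the Kimura two-parameter model, d = −½ ln(1 − 2P − Q) − ¼ ln(1 − 2Q).
1 − 2P − Q = 0.642423, giving −½ ln(0.642423) = 0.221254.
1 − 2Q = 0.785858, giving −¼ ln(0.785858) = 0.060245.
d = 0.221254 + 0.060245 = 0.281499.
Under a molecular clock d = 2μt, so t = d/(2μ) = 0.281499 / (2 × 5.0 × 10^-10) = 281.50 million years.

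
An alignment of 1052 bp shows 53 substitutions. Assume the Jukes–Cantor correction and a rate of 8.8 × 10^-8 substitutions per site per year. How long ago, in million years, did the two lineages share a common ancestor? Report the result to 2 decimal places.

p = 53/1052 ≈ 0.05038.
d = −(3/4) ln(1 − 4p/3) = −0.75 ln(1 − 0.067173) = −0.75 ln(0.932827)
  = −0.75 × (-0.069536) = 0.052152 substitutions/site.
Under a molecular clock d = 2μt, so t = d/(2μ) = 0.052152 / (2 × 8.8 × 10^-8) = 0.30 million years.

0.30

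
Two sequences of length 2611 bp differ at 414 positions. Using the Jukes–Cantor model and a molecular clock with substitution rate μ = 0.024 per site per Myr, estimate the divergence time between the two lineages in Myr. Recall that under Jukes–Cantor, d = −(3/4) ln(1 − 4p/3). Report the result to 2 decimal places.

p = 414/2611 ≈ 0.15856.
d = −(3/4) ln(1 − 4p/3) = −0.75 ln(1 − 0.211413) = −0.75 ln(0.788587)
  = −0.75 × (-0.237513) = 0.178135 substitutions/site.
Under a molecular clock d = 2μt, so t = d/(2μ) = 0.178135 / (2 × 0.024) = 3.71 Myr.

3.71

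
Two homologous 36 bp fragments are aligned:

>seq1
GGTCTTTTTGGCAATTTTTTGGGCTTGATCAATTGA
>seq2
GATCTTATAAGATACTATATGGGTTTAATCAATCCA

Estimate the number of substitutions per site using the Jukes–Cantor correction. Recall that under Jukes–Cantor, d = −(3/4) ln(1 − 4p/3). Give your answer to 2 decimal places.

0.49

The sequences differ at 13 of 36 sites, so p = 13/36 ≈ 0.361111.
d = −(3/4) ln(1 − 4p/3) = −0.75 ln(1 − 0.481481) = −0.75 ln(0.518519)
  = −0.75 × (-0.656779) = 0.492584 substitutions/site.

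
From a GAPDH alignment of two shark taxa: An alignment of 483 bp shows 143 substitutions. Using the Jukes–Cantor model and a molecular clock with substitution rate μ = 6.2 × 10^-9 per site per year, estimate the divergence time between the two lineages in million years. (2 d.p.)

30.37

p = 143/483 ≈ 0.296066.
d = −(3/4) ln(1 − 4p/3) = −0.75 ln(1 − 0.394755) = −0.75 ln(0.605245)
  = −0.75 × (-0.502122) = 0.376592 substitutions/site.
Under a molecular clock d = 2μt, so t = d/(2μ) = 0.376592 / (2 × 6.2 × 10^-9) = 30.37 million years.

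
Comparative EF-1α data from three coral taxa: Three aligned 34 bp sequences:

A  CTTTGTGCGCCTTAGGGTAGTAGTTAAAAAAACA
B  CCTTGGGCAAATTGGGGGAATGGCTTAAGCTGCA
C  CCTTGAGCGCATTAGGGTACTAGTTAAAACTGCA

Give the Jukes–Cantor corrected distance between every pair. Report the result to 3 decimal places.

A–B: 15/34 sites differ → p ≈ 0.441176, d = −0.75 ln(1 − 0.588235) = 0.665477 ≈ 0.665.
A–C: 7/34 sites differ → p ≈ 0.205882, d = −0.75 ln(1 − 0.274509) = 0.240680 ≈ 0.241.
B–C: 10/34 sites differ → p ≈ 0.294118, d = −0.75 ln(1 − 0.392157) = 0.373379 ≈ 0.373.

d(A,B) = 0.665, d(A,C) = 0.241, d(B,C) = 0.373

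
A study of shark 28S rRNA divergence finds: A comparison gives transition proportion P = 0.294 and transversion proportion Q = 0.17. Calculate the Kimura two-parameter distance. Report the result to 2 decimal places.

Under the Kimura two-parameter model, d = −½ ln(1 − 2P − Q) − ¼ ln(1 − 2Q).
1 − 2P − Q = 0.242, giving −½ ln(0.242) = 0.709409.
1 − 2Q = 0.66, giving −¼ ln(0.66) = 0.103879.
d = 0.709409 + 0.103879 = 0.813288.

0.81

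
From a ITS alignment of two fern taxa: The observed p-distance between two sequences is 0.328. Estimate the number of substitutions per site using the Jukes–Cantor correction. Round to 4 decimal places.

d = −(3/4) ln(1 − 4p/3) = −0.75 ln(1 − 0.437333) = −0.75 ln(0.562667)
  = −0.75 × (-0.575067) = 0.431300 substitutions/site.

0.4313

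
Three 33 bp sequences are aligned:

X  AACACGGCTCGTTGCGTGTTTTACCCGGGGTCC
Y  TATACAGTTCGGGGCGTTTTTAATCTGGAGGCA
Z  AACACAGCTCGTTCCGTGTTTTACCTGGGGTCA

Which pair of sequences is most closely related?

X–Y: 13/33 differ, p = 0.394, d = 0.559.
X–Z: 4/33 differ, p = 0.121, d = 0.132.
Y–Z: 11/33 differ, p = 0.333, d = 0.441.
The smallest distance is between X and Z.

X and Z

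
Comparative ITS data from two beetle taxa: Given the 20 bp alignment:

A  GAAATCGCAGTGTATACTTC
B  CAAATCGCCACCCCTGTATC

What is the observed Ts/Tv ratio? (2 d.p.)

1.00

Transitions are A↔G and C↔T; transversions are all other mismatches.
Transitions: 5. Transversions: 5.
R = 5/5 = 1.00.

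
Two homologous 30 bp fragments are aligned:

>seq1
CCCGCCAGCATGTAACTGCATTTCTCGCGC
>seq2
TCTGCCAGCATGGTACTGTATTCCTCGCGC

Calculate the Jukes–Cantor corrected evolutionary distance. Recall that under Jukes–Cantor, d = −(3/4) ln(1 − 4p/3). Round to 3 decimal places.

The sequences differ at 6 of 30 sites (1, 3, 13, 14, 19, 23), so p = 6/30 = 0.2.
d = −(3/4) ln(1 − 4p/3) = −0.75 ln(1 − 0.266667) = −0.75 ln(0.733333)
  = −0.75 × (-0.310155) = 0.232616 substitutions/site.

0.233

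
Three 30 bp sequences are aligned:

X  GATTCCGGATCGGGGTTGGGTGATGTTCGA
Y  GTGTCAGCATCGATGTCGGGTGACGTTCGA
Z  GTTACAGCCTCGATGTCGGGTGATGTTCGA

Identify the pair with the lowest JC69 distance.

X–Y: 8/30 differ, p = 0.267, d = 0.330.
X–Z: 8/30 differ, p = 0.267, d = 0.330.
Y–Z: 4/30 differ, p = 0.133, d = 0.147.
The smallest distance is between Y and Z.

Y and Z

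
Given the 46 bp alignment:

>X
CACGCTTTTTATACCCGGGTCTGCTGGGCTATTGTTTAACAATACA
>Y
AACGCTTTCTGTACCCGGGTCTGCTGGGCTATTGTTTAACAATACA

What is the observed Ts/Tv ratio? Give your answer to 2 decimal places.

2.00

Transitions are A↔G and C↔T; transversions are all other mismatches.
Transitions: 2. Transversions: 1.
R = 2/1 = 2.00.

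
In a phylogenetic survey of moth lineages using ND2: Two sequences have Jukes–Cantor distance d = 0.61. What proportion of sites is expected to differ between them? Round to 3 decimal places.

p = (3/4)(1 − e^(−4d/3)) = 0.75 × (1 − e^(-0.813333)) = 0.75 × (1 − 0.443378) = 0.417467.

0.417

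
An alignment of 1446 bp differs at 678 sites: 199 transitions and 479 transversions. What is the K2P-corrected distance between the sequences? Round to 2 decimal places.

P = 199/1446 ≈ 0.137621 and Q = 479/1446 ≈ 0.331259.
Under the Kimura two-parameter model, d = −½ ln(1 − 2P − Q) − ¼ ln(1 − 2Q).
1 − 2P − Q = 0.393499, giving −½ ln(0.393499) = 0.466338.
1 − 2Q = 0.337482, giving −¼ ln(0.337482) = 0.271561.
d = 0.466338 + 0.271561 = 0.737899.

0.74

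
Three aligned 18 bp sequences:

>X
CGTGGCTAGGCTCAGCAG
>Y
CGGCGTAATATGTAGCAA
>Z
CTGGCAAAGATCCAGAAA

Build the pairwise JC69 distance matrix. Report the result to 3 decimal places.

X–Y: 10/18 sites differ → p ≈ 0.555556, d = −0.75 ln(1 − 0.740741) = 1.012446 ≈ 1.012.
X–Z: 10/18 sites differ → p ≈ 0.555556, d = −0.75 ln(1 − 0.740741) = 1.012446 ≈ 1.012.
Y–Z: 8/18 sites differ → p ≈ 0.444444, d = −0.75 ln(1 − 0.592592) = 0.673455 ≈ 0.673.

d(X,Y) = 1.012, d(X,Z) = 1.012, d(Y,Z) = 0.673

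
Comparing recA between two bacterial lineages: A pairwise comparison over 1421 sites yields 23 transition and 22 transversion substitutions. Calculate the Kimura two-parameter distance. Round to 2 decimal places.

0.03

P = 23/1421 ≈ 0.016186 and Q = 22/1421 ≈ 0.015482.
Under the Kimura two-parameter model, d = −½ ln(1 − 2P − Q) − ¼ ln(1 − 2Q).
1 − 2P − Q = 0.952146, giving −½ ln(0.952146) = 0.024518.
1 − 2Q = 0.969036, giving −¼ ln(0.969036) = 0.007863.
d = 0.024518 + 0.007863 = 0.032381.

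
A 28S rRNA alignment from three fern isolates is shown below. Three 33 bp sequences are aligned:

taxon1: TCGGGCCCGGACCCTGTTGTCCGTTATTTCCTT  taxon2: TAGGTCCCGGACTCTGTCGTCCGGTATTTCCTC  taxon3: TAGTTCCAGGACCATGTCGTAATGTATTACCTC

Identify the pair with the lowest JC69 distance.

taxon1–taxon2: 6/33 differ, p = 0.182, d = 0.208.
taxon1–taxon3: 12/33 differ, p = 0.364, d = 0.497.
taxon2–taxon3: 8/33 differ, p = 0.242, d = 0.293.
The smallest distance is between taxon1 and taxon2.

taxon1 and taxon2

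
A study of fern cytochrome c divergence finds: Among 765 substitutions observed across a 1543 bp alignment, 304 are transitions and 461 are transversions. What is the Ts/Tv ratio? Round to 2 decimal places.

R = 304/461 = 0.659436… ≈ 0.66 (to 2 d.p.).

0.66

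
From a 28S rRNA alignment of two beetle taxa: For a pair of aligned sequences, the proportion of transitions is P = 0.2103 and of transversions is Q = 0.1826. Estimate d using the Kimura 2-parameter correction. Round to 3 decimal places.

Under the Kimura two-parameter model, d = −½ ln(1 − 2P − Q) − ¼ ln(1 − 2Q).
1 − 2P − Q = 0.3968, giving −½ ln(0.3968) = 0.462161.
1 − 2Q = 0.6348, giving −¼ ln(0.6348) = 0.113611.
d = 0.462161 + 0.113611 = 0.575772.

0.576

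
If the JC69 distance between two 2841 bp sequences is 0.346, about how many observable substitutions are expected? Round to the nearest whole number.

787

Invert JC69: p = (3/4)(1 − e^(−4d/3)) = 0.75 × (1 − e^(-0.461333)) = 0.75 × (1 − 0.630443) = 0.277168.
Expected differing sites = pL ≈ 0.277168 × 2841 = 787.434288 ≈ 787.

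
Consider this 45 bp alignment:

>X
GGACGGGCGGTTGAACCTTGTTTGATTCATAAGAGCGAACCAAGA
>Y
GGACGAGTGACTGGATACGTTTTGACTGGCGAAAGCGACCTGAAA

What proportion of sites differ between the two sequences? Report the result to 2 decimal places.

The sequences differ at 20 of 45 positions.
p = 20/45 = 0.444444… ≈ 0.44 (to 2 d.p.).

0.44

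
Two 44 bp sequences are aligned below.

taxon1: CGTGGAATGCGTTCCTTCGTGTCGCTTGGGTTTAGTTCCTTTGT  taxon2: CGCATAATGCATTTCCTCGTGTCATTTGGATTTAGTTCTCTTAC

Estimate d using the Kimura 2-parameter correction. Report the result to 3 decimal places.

Of 44 sites, 12 differences are transitions and 1 are transversions, so P = 12/44 ≈ 0.272727 and Q = 1/44 ≈ 0.022727.
Under the Kimura two-parameter model, d = −½ ln(1 − 2P − Q) − ¼ ln(1 − 2Q).
1 − 2P − Q = 0.431819, giving −½ ln(0.431819) = 0.419874.
1 − 2Q = 0.954546, giving −¼ ln(0.954546) = 0.011630.
d = 0.419874 + 0.011630 = 0.431504.

0.432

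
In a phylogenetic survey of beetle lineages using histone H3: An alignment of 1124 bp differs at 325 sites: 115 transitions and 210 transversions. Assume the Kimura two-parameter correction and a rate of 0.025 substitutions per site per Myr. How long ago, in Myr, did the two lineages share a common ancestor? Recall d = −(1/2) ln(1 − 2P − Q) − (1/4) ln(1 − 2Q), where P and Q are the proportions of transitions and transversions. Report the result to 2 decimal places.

P = 115/1124 ≈ 0.102313 and Q = 210/1124 ≈ 0.186833.
Under the Kimura two-parameter model, d = −½ ln(1 − 2P − Q) − ¼ ln(1 − 2Q).
1 − 2P − Q = 0.608541, giving −½ ln(0.608541) = 0.248345.
1 − 2Q = 0.626334, giving −¼ ln(0.626334) = 0.116968.
d = 0.248345 + 0.116968 = 0.365313.
Under a molecular clock d = 2μt, so t = d/(2μ) = 0.365313 / (2 × 0.025) = 7.31 Myr.

7.31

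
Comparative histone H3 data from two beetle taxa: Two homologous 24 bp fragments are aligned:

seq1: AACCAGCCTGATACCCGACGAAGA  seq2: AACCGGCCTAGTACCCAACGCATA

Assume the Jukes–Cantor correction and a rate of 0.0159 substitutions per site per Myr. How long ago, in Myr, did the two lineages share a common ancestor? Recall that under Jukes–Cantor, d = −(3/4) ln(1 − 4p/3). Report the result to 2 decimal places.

The sequences differ at 6 of 24 sites (5, 10, 11, 17, 21, 23), so p = 6/24 = 0.25.
d = −(3/4) ln(1 − 4p/3) = −0.75 ln(1 − 0.333333) = −0.75 ln(0.666667)
  = −0.75 × (-0.405465) = 0.304099 substitutions/site.
Under a molecular clock d = 2μt, so t = d/(2μ) = 0.304099 / (2 × 0.0159) = 9.56 Myr.

9.56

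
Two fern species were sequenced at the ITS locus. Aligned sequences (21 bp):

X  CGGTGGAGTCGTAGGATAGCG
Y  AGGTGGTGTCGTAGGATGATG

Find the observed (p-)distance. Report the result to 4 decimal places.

0.2381

The sequences differ at 5 of 21 positions (sites 1, 7, 18, 19, 20).
p = 5/21 = 0.238095… ≈ 0.2381 (to 4 d.p.).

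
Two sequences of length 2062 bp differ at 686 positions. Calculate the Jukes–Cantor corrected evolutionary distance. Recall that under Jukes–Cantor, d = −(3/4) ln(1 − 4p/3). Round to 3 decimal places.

0.440

p = 686/2062 ≈ 0.332687.
d = −(3/4) ln(1 − 4p/3) = −0.75 ln(1 − 0.443583) = −0.75 ln(0.556417)
  = −0.75 × (-0.586237) = 0.439678 substitutions/site.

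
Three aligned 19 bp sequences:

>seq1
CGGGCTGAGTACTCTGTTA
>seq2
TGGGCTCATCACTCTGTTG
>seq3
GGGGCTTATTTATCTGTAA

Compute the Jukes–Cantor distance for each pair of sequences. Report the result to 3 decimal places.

seq1–seq2: 5/19 sites differ → p ≈ 0.263158, d = −0.75 ln(1 − 0.350877) = 0.324100 ≈ 0.324.
seq1–seq3: 6/19 sites differ → p ≈ 0.315789, d = −0.75 ln(1 − 0.421052) = 0.409907 ≈ 0.410.
seq2–seq3: 7/19 sites differ → p ≈ 0.368421, d = −0.75 ln(1 − 0.491228) = 0.506816 ≈ 0.507.

d(seq1,seq2) = 0.324, d(seq1,seq3) = 0.410, d(seq2,seq3) = 0.507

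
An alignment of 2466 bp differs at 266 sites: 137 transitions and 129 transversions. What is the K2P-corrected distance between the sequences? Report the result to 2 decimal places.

0.12

P = 137/2466 ≈ 0.055556 and Q = 129/2466 ≈ 0.052311.
Under the Kimura two-parameter model, d = −½ ln(1 − 2P − Q) − ¼ ln(1 − 2Q).
1 − 2P − Q = 0.836577, giving −½ ln(0.836577) = 0.089218.
1 − 2Q = 0.895378, giving −¼ ln(0.895378) = 0.027627.
d = 0.089218 + 0.027627 = 0.116845.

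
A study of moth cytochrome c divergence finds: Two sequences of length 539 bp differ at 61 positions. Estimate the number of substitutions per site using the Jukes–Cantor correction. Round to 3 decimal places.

0.123

p = 61/539 ≈ 0.113173.
d = −(3/4) ln(1 − 4p/3) = −0.75 ln(1 − 0.150897) = −0.75 ln(0.849103)
  = −0.75 × (-0.163575) = 0.122681 substitutions/site.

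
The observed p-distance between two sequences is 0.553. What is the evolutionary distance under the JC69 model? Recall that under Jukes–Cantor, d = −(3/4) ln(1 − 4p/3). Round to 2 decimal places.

1.00

d = −(3/4) ln(1 − 4p/3) = −0.75 ln(1 − 0.737333) = −0.75 ln(0.262667)
  = −0.75 × (-1.336868) = 1.002651 substitutions/site.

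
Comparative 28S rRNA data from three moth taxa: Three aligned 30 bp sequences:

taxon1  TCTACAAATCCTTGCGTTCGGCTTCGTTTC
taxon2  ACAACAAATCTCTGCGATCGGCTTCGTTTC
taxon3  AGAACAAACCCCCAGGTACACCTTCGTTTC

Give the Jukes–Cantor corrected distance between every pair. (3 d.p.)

d(taxon1,taxon2) = 0.188, d(taxon1,taxon3) = 0.503, d(taxon2,taxon3) = 0.441

taxon1–taxon2: 5/30 sites differ → p ≈ 0.166667, d = −0.75 ln(1 − 0.222223) = 0.188487 ≈ 0.188.
taxon1–taxon3: 11/30 sites differ → p ≈ 0.366667, d = −0.75 ln(1 − 0.488889) = 0.503376 ≈ 0.503.
taxon2–taxon3: 10/30 sites differ → p ≈ 0.333333, d = −0.75 ln(1 − 0.444444) = 0.440839 ≈ 0.441.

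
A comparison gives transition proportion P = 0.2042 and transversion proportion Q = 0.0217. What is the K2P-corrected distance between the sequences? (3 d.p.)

Under the Kimura two-parameter model, d = −½ ln(1 − 2P − Q) − ¼ ln(1 − 2Q).
1 − 2P − Q = 0.5699, giving −½ ln(0.5699) = 0.281147.
1 − 2Q = 0.9566, giving −¼ ln(0.9566) = 0.011092.
d = 0.281147 + 0.011092 = 0.292239.

0.292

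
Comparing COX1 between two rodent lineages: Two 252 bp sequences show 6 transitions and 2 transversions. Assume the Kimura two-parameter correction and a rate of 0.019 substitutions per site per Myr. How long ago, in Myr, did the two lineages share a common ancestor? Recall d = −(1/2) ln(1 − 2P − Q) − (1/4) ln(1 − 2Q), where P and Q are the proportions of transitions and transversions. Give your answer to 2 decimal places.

0.86

P = 6/252 ≈ 0.02381 and Q = 2/252 ≈ 0.007937.
Under the Kimura two-parameter model, d = −½ ln(1 − 2P − Q) − ¼ ln(1 − 2Q).
1 − 2P − Q = 0.944443, giving −½ ln(0.944443) = 0.028580.
1 − 2Q = 0.984126, giving −¼ ln(0.984126) = 0.004000.
d = 0.028580 + 0.004000 = 0.032580.
Under a molecular clock d = 2μt, so t = d/(2μ) = 0.032580 / (2 × 0.019) = 0.86 Myr.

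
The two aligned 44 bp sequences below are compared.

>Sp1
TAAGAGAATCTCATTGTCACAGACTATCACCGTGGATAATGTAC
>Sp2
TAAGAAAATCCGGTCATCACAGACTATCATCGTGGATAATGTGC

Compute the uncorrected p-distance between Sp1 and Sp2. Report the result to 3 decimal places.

0.182

The sequences differ at 8 of 44 positions (sites 6, 11, 12, 13, 15, 16, 30, 43).
p = 8/44 = 0.181818… ≈ 0.182 (to 3 d.p.).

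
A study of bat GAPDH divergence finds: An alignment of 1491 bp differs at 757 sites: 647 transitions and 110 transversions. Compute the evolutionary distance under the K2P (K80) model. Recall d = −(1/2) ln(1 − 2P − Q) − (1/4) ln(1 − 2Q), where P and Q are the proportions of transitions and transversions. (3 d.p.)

P = 647/1491 ≈ 0.433937 and Q = 110/1491 ≈ 0.073776.
Under the Kimura two-parameter model, d = −½ ln(1 − 2P − Q) − ¼ ln(1 − 2Q).
1 − 2P − Q = 0.05835, giving −½ ln(0.05835) = 1.420648.
1 − 2Q = 0.852448, giving −¼ ln(0.852448) = 0.039911.
d = 1.420648 + 0.039911 = 1.460559.

1.461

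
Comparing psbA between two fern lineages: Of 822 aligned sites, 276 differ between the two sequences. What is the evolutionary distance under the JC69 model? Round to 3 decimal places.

0.445

p = 276/822 ≈ 0.335766.
d = −(3/4) ln(1 − 4p/3) = −0.75 ln(1 − 0.447688) = −0.75 ln(0.552312)
  = −0.75 × (-0.593642) = 0.445232 substitutions/site.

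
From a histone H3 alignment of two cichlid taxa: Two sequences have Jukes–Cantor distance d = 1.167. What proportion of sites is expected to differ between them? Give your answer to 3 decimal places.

0.592

p = (3/4)(1 − e^(−4d/3)) = 0.75 × (1 − e^(-1.556)) = 0.75 × (1 − 0.210978) = 0.591767.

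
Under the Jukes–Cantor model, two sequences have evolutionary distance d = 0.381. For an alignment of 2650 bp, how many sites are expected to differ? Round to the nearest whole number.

792

Invert JC69: p = (3/4)(1 − e^(−4d/3)) = 0.75 × (1 − e^(-0.508)) = 0.75 × (1 − 0.601698) = 0.298727.
Expected differing sites = pL ≈ 0.298727 × 2650 = 791.62655 ≈ 792.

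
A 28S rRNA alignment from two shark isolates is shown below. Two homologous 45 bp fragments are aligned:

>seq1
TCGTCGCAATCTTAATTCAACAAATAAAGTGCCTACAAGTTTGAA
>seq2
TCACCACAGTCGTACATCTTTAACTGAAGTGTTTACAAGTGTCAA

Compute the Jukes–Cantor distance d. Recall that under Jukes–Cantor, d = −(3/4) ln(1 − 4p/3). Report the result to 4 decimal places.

The sequences differ at 16 of 45 sites, so p = 16/45 ≈ 0.355556.
d = −(3/4) ln(1 − 4p/3) = −0.75 ln(1 − 0.474075) = −0.75 ln(0.525925)
  = −0.75 × (-0.642597) = 0.481948 substitutions/site.

0.4819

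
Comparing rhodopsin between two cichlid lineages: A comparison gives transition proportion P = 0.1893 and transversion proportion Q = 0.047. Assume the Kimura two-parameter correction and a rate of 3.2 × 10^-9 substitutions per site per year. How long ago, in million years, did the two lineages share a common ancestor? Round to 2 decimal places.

Under the Kimura two-parameter model, d = −½ ln(1 − 2P − Q) − ¼ ln(1 − 2Q).
1 − 2P − Q = 0.5744, giving −½ ln(0.5744) = 0.277215.
1 − 2Q = 0.906, giving −¼ ln(0.906) = 0.024679.
d = 0.277215 + 0.024679 = 0.301894.
Under a molecular clock d = 2μt, so t = d/(2μ) = 0.301894 / (2 × 3.2 × 10^-9) = 47.17 million years.

47.17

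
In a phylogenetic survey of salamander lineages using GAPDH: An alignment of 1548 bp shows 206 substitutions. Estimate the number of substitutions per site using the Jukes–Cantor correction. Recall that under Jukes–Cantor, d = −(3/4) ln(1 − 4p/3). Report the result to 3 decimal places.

0.146

p = 206/1548 ≈ 0.133075.
d = −(3/4) ln(1 − 4p/3) = −0.75 ln(1 − 0.177433) = −0.75 ln(0.822567)
  = −0.75 × (-0.195325) = 0.146494 substitutions/site.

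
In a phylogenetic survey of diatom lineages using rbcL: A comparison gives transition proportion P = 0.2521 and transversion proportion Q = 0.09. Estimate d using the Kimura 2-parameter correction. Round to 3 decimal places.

Under the Kimura two-parameter model, d = −½ ln(1 − 2P − Q) − ¼ ln(1 − 2Q).
1 − 2P − Q = 0.4058, giving −½ ln(0.4058) = 0.450947.
1 − 2Q = 0.82, giving −¼ ln(0.82) = 0.049613.
d = 0.450947 + 0.049613 = 0.500560.

0.501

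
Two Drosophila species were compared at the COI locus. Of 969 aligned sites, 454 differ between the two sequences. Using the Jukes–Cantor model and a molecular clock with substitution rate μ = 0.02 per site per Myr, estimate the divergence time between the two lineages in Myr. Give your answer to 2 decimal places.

p = 454/969 ≈ 0.468524.
d = −(3/4) ln(1 − 4p/3) = −0.75 ln(1 − 0.624699) = −0.75 ln(0.375301)
  = −0.75 × (-0.980027) = 0.735020 substitutions/site.
Under a molecular clock d = 2μt, so t = d/(2μ) = 0.735020 / (2 × 0.02) = 18.38 Myr.

18.38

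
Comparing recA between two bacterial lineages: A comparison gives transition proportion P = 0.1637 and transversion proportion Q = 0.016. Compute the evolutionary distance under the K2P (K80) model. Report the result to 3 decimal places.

0.218

Under the Kimura two-parameter model, d = −½ ln(1 − 2P − Q) − ¼ ln(1 − 2Q).
1 − 2P − Q = 0.6566, giving −½ ln(0.6566) = 0.210340.
1 − 2Q = 0.968, giving −¼ ln(0.968) = 0.008131.
d = 0.210340 + 0.008131 = 0.218471.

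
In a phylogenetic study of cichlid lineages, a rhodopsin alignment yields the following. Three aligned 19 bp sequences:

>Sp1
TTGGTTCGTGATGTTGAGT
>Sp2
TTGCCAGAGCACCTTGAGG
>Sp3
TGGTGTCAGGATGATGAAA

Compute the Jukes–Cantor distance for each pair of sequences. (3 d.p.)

d(Sp1,Sp2) = 0.907, d(Sp1,Sp3) = 0.618, d(Sp2,Sp3) = 1.109

Sp1–Sp2: 10/19 sites differ → p ≈ 0.526316, d = −0.75 ln(1 − 0.701755) = 0.907380 ≈ 0.907.
Sp1–Sp3: 8/19 sites differ → p ≈ 0.421053, d = −0.75 ln(1 − 0.561404) = 0.618132 ≈ 0.618.
Sp2–Sp3: 11/19 sites differ → p ≈ 0.578947, d = −0.75 ln(1 − 0.771929) = 1.108574 ≈ 1.109.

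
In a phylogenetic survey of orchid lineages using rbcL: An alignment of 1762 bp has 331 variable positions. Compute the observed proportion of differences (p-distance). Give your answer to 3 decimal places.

0.188

p = 331/1762 = 0.187854… ≈ 0.188 (to 3 d.p.).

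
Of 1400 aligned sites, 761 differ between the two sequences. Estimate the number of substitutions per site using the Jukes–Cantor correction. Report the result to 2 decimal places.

0.97

p = 761/1400 ≈ 0.543571.
d = −(3/4) ln(1 − 4p/3) = −0.75 ln(1 − 0.724761) = −0.75 ln(0.275239)
  = −0.75 × (-1.290115) = 0.967586 substitutions/site.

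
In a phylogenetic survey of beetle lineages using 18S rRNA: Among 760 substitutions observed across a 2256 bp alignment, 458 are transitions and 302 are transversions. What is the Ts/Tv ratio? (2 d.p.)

R = 458/302 = 1.516556… ≈ 1.52 (to 2 d.p.).

1.52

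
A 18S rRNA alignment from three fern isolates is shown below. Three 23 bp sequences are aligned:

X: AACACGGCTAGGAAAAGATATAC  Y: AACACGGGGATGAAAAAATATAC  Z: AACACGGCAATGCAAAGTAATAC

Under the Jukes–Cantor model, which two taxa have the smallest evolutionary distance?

X and Y

X–Y: 4/23 differ, p = 0.174, d = 0.198.
X–Z: 5/23 differ, p = 0.217, d = 0.257.
Y–Z: 6/23 differ, p = 0.261, d = 0.321.
The smallest distance is between X and Y.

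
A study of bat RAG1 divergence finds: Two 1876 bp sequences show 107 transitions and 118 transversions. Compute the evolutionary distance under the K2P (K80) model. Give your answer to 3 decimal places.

P = 107/1876 ≈ 0.057036 and Q = 118/1876 ≈ 0.0629.
Under the Kimura two-parameter model, d = −½ ln(1 − 2P − Q) − ¼ ln(1 − 2Q).
1 − 2P − Q = 0.823028, giving −½ ln(0.823028) = 0.097383.
1 − 2Q = 0.8742, giving −¼ ln(0.8742) = 0.033612.
d = 0.097383 + 0.033612 = 0.130995.

0.131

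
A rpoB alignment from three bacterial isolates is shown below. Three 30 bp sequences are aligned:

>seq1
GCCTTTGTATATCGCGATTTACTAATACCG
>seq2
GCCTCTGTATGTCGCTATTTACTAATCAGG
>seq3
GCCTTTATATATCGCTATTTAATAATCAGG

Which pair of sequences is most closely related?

seq1–seq2: 6/30 differ, p = 0.200, d = 0.233.
seq1–seq3: 6/30 differ, p = 0.200, d = 0.233.
seq2–seq3: 4/30 differ, p = 0.133, d = 0.147.
The smallest distance is between seq2 and seq3.

seq2 and seq3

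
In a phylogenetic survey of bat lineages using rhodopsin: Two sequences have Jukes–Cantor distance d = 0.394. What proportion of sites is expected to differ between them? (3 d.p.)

0.306

p = (3/4)(1 − e^(−4d/3)) = 0.75 × (1 − e^(-0.525333)) = 0.75 × (1 − 0.591358) = 0.306482.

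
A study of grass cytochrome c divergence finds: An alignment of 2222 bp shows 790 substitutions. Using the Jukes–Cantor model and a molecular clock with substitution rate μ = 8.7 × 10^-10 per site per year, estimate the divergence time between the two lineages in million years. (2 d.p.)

276.96

p = 790/2222 ≈ 0.355536.
d = −(3/4) ln(1 − 4p/3) = −0.75 ln(1 − 0.474048) = −0.75 ln(0.525952)
  = −0.75 × (-0.642545) = 0.481909 substitutions/site.
Under a molecular clock d = 2μt, so t = d/(2μ) = 0.481909 / (2 × 8.7 × 10^-10) = 276.96 million years.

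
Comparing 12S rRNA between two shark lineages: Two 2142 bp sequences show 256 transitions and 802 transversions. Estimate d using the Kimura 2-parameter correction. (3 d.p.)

P = 256/2142 ≈ 0.119514 and Q = 802/2142 ≈ 0.374416.
Under the Kimura two-parameter model, d = −½ ln(1 − 2P − Q) − ¼ ln(1 − 2Q).
1 − 2P − Q = 0.386556, giving −½ ln(0.386556) = 0.475239.
1 − 2Q = 0.251168, giving −¼ ln(0.251168) = 0.345408.
d = 0.475239 + 0.345408 = 0.820647.

0.821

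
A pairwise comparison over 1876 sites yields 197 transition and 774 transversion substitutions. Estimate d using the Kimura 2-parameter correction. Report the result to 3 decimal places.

P = 197/1876 ≈ 0.105011 and Q = 774/1876 ≈ 0.41258.
Under the Kimura two-parameter model, d = −½ ln(1 − 2P − Q) − ¼ ln(1 − 2Q).
1 − 2P − Q = 0.377398, giving −½ ln(0.377398) = 0.487227.
1 − 2Q = 0.17484, giving −¼ ln(0.17484) = 0.435971.
d = 0.487227 + 0.435971 = 0.923198.

0.923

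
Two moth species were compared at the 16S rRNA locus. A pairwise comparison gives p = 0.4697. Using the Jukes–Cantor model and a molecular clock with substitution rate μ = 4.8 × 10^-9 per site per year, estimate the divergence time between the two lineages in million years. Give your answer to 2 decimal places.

d = −(3/4) ln(1 − 4p/3) = −0.75 ln(1 − 0.626267) = −0.75 ln(0.373733)
  = −0.75 × (-0.984214) = 0.738161 substitutions/site.
Under a molecular clock d = 2μt, so t = d/(2μ) = 0.738161 / (2 × 4.8 × 10^-9) = 76.89 million years.

76.89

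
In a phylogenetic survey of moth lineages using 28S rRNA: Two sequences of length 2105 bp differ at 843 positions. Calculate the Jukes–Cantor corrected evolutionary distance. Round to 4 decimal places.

p = 843/2105 ≈ 0.400475.
d = −(3/4) ln(1 − 4p/3) = −0.75 ln(1 − 0.533967) = −0.75 ln(0.466033)
  = −0.75 × (-0.763499) = 0.572624 substitutions/site.

0.5726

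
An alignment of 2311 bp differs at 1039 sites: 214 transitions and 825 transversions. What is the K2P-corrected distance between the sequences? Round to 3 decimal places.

0.704

P = 214/2311 ≈ 0.092601 and Q = 825/2311 ≈ 0.356988.
Under the Kimura two-parameter model, d = −½ ln(1 − 2P − Q) − ¼ ln(1 − 2Q).
1 − 2P − Q = 0.45781, giving −½ ln(0.45781) = 0.390651.
1 − 2Q = 0.286024, giving −¼ ln(0.286024) = 0.312920.
d = 0.390651 + 0.312920 = 0.703571.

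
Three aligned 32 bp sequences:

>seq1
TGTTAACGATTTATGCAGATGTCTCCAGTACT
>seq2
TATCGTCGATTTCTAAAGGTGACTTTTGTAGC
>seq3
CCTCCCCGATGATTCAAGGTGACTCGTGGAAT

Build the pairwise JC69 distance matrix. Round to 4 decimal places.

seq1–seq2: 14/32 sites differ → p = 0.4375, d = −0.75 ln(1 − 0.583333) = 0.656601 ≈ 0.6566.
seq1–seq3: 16/32 sites differ → p = 0.5, d = −0.75 ln(1 − 0.666667) = 0.823960 ≈ 0.8240.
seq2–seq3: 13/32 sites differ → p = 0.40625, d = −0.75 ln(1 − 0.541667) = 0.585119 ≈ 0.5851.

d(seq1,seq2) = 0.6566, d(seq1,seq3) = 0.8240, d(seq2,seq3) = 0.5851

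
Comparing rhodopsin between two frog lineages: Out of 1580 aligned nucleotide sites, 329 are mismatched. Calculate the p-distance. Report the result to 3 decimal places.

p = 329/1580 = 0.208227… ≈ 0.208 (to 3 d.p.).

0.208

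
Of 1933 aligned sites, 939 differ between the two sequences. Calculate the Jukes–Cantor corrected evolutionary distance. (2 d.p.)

p = 939/1933 ≈ 0.485773.
d = −(3/4) ln(1 − 4p/3) = −0.75 ln(1 − 0.647697) = −0.75 ln(0.352303)
  = −0.75 × (-1.043264) = 0.782448 substitutions/site.

0.78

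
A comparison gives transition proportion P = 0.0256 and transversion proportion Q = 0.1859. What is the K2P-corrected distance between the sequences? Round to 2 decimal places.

Under the Kimura two-parameter model, d = −½ ln(1 − 2P − Q) − ¼ ln(1 − 2Q).
1 − 2P − Q = 0.7629, giving −½ ln(0.7629) = 0.135314.
1 − 2Q = 0.6282, giving −¼ ln(0.6282) = 0.116224.
d = 0.135314 + 0.116224 = 0.251538.

0.25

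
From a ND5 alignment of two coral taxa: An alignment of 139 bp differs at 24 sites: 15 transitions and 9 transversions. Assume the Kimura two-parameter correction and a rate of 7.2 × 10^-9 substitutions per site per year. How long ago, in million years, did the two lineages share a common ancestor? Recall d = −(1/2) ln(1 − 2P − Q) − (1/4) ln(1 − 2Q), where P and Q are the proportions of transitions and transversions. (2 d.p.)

13.84

P = 15/139 ≈ 0.107914 and Q = 9/139 ≈ 0.064748.
Under the Kimura two-parameter model, d = −½ ln(1 − 2P − Q) − ¼ ln(1 − 2Q).
1 − 2P − Q = 0.719424, giving −½ ln(0.719424) = 0.164652.
1 − 2Q = 0.870504, giving −¼ ln(0.870504) = 0.034671.
d = 0.164652 + 0.034671 = 0.199323.
Under a molecular clock d = 2μt, so t = d/(2μ) = 0.199323 / (2 × 7.2 × 10^-9) = 13.84 million years.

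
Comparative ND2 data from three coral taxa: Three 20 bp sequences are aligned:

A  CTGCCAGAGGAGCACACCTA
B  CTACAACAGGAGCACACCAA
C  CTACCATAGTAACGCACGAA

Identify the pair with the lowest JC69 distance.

A and B

A–B: 4/20 differ, p = 0.200, d = 0.233.
A–C: 7/20 differ, p = 0.350, d = 0.471.
B–C: 6/20 differ, p = 0.300, d = 0.383.
The smallest distance is between A and B.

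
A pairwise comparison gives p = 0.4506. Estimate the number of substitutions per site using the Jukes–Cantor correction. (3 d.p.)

d = −(3/4) ln(1 − 4p/3) = −0.75 ln(1 − 0.6008) = −0.75 ln(0.3992)
  = −0.75 × (-0.918293) = 0.688720 substitutions/site.

0.689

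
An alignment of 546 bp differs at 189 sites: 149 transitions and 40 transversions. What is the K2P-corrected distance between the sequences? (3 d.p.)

0.522

P = 149/546 ≈ 0.272894 and Q = 40/546 ≈ 0.07326.
Under the Kimura two-parameter model, d = −½ ln(1 − 2P − Q) − ¼ ln(1 − 2Q).
1 − 2P − Q = 0.380952, giving −½ ln(0.380952) = 0.482541.
1 − 2Q = 0.85348, giving −¼ ln(0.85348) = 0.039608.
d = 0.482541 + 0.039608 = 0.522149.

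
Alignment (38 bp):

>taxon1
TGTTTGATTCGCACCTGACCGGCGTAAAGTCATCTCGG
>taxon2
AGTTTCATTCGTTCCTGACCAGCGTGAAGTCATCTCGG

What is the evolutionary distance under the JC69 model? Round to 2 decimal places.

The sequences differ at 6 of 38 sites (1, 6, 12, 13, 21, 26), so p = 6/38 ≈ 0.157895.
d = −(3/4) ln(1 − 4p/3) = −0.75 ln(1 − 0.210527) = −0.75 ln(0.789473)
  = −0.75 × (-0.236390) = 0.177293 substitutions/site.

0.18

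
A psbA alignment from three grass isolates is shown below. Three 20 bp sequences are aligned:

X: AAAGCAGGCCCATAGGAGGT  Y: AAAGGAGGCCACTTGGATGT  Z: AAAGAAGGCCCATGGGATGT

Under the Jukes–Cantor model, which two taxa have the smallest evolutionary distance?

X and Z

X–Y: 5/20 differ, p = 0.250, d = 0.304.
X–Z: 3/20 differ, p = 0.150, d = 0.167.
Y–Z: 4/20 differ, p = 0.200, d = 0.233.
The smallest distance is between X and Z.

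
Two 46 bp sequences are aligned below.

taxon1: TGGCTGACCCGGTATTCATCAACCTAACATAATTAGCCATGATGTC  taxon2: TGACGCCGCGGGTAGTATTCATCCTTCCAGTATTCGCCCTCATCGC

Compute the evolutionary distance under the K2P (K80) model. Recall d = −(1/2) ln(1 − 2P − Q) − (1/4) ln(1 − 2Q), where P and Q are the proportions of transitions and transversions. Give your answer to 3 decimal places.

Of 46 sites, 1 differences are transitions and 18 are transversions, so P = 1/46 ≈ 0.021739 and Q = 18/46 ≈ 0.391304.
Under the Kimura two-parameter model, d = −½ ln(1 − 2P − Q) − ¼ ln(1 − 2Q).
1 − 2P − Q = 0.565218, giving −½ ln(0.565218) = 0.285272.
1 − 2Q = 0.217392, giving −¼ ln(0.217392) = 0.381513.
d = 0.285272 + 0.381513 = 0.666785.

0.667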